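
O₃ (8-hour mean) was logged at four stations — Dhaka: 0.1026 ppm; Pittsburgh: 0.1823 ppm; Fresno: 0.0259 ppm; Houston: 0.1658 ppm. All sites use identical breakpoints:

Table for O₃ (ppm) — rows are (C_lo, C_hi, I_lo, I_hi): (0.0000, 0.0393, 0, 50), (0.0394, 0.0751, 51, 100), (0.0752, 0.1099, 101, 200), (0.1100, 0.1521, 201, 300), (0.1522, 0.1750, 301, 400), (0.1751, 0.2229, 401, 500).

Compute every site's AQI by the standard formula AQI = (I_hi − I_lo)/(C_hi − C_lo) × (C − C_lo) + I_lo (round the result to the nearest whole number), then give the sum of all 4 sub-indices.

Dhaka: 0.1026 ∈ [0.0752, 0.1099] ↔ index [101, 200].
101 + (0.1026−0.0752)·(200−101)/(0.1099−0.0752) = 101 + 0.0274·99/0.0347 ≈ 179.17, so AQI = 179.
Pittsburgh: row 0.1751–0.2229 (AQI 401–500). (500−401)·(0.1823−0.1751)/(0.2229−0.1751) + 401 = 99·0.0072/0.0478 + 401 ≈ 415.91 → 416.
Fresno: 0.0259 ∈ [0.0000, 0.0393] ↔ index [0, 50].
0 + (0.0259−0.0000)·(50−0)/(0.0393−0.0000) = 0 + 0.0259·50/0.0393 ≈ 32.95, so AQI = 33.
Houston 0.1658: bracket 0.1522–0.1750 → index 301–400; slope 99/0.0228, offset 0.0136.
AQI = 301 + 99/0.0228·0.0136 ≈ 360.05 ⇒ 360.
AQIs: Dhaka=179, Pittsburgh=416, Fresno=33, Houston=360. Sum = 179 + 416 + 33 + 360 = 988.

988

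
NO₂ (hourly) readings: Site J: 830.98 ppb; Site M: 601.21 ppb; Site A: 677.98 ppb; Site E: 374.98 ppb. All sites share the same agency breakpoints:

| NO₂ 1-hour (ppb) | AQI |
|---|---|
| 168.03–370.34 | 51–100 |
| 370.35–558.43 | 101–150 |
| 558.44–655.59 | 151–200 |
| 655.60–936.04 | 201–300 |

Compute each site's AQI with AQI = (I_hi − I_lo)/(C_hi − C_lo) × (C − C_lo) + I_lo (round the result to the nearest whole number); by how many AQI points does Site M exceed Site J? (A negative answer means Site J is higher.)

-90

Site J: 830.98 ∈ [655.60, 936.04] ↔ index [201, 300].
201 + (830.98−655.60)·(300−201)/(936.04−655.60) = 201 + 175.38·99/280.44 ≈ 262.91, so AQI = 263.
Site M: row 558.44–655.59 (AQI 151–200). (200−151)·(601.21−558.44)/(655.59−558.44) + 151 = 49·42.77/97.15 + 151 ≈ 172.57 → 173.
Site A: 677.98 ∈ [655.60, 936.04] ↔ index [201, 300].
201 + (677.98−655.60)·(300−201)/(936.04−655.60) = 201 + 22.38·99/280.44 ≈ 208.90, so AQI = 209.
Site E 374.98: bracket 370.35–558.43 → index 101–150; slope 49/188.08, offset 4.63.
AQI = 101 + 49/188.08·4.63 ≈ 102.21 ⇒ 102.
AQIs: Site J=263, Site M=173, Site A=209, Site E=102. Site M (173) − Site J (263) = -90.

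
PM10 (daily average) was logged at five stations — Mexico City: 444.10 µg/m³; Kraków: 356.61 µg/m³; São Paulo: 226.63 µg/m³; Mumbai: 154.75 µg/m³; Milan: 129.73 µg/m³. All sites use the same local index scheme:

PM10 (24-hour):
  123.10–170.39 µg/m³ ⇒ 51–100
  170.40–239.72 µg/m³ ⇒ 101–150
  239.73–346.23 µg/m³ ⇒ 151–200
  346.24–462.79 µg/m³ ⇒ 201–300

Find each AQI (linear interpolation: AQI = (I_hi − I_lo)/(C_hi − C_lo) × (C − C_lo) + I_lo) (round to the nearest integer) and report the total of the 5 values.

777

Mexico City 444.10: bracket 346.24–462.79 → index 201–300; slope 99/116.55, offset 97.86.
AQI = 201 + 99/116.55·97.86 ≈ 284.12 ⇒ 284.
Kraków: 356.61 lies in 346.24–462.79, so I_lo=201, I_hi=300, C_lo=346.24, C_hi=462.79.
(300−201)/(462.79−346.24) × (356.61−346.24) + 201 = 99/116.55 × 10.37 + 201 ≈ 209.81 → 210.
São Paulo: 226.63 lies in 170.40–239.72, so I_lo=101, I_hi=150, C_lo=170.40, C_hi=239.72.
(150−101)/(239.72−170.40) × (226.63−170.40) + 101 = 49/69.32 × 56.23 + 101 ≈ 140.75 → 141.
Mumbai: row 123.10–170.39 (AQI 51–100). (100−51)·(154.75−123.10)/(170.39−123.10) + 51 = 49·31.65/47.29 + 51 ≈ 83.79 → 84.
Milan: 129.73 ∈ [123.10, 170.39] ↔ index [51, 100].
51 + (129.73−123.10)·(100−51)/(170.39−123.10) = 51 + 6.63·49/47.29 ≈ 57.87, so AQI = 58.
AQIs: Mexico City=284, Kraków=210, São Paulo=141, Mumbai=84, Milan=58. Sum = 284 + 210 + 141 + 84 + 58 = 777.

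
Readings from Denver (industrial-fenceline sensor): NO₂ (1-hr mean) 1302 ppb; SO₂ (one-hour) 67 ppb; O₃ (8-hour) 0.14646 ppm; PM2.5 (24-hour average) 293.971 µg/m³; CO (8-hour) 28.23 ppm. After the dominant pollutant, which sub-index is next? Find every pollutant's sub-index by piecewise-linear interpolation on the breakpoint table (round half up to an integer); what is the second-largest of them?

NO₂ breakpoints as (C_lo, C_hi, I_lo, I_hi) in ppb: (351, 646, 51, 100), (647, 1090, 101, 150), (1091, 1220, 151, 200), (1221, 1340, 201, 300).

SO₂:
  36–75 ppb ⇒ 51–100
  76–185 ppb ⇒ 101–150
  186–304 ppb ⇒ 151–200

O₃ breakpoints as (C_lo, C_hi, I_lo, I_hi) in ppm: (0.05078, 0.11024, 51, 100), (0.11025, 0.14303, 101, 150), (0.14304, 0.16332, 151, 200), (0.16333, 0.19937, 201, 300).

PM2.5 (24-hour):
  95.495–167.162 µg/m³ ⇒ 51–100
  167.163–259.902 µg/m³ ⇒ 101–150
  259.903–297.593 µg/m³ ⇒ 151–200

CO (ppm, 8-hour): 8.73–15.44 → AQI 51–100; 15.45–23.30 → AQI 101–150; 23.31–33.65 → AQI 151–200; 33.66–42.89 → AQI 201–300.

195

NO₂ 1302: bracket 1221–1340 → index 201–300; slope 99/119, offset 81.
AQI = 201 + 99/119·81 ≈ 268.39 ⇒ 268.
SO₂: row 36–75 (AQI 51–100). (100−51)·(67−36)/(75−36) + 51 = 49·31/39 + 51 ≈ 89.95 → 90.
O₃: 0.14646 ∈ [0.14304, 0.16332] ↔ index [151, 200].
151 + (0.14646−0.14304)·(200−151)/(0.16332−0.14304) = 151 + 0.00342·49/0.02028 ≈ 159.26, so AQI = 159.
PM2.5: 293.971 ∈ [259.903, 297.593] ↔ index [151, 200].
151 + (293.971−259.903)·(200−151)/(297.593−259.903) = 151 + 34.068·49/37.690 ≈ 195.29, so AQI = 195.
CO: 28.23 lies in 23.31–33.65, so I_lo=151, I_hi=200, C_lo=23.31, C_hi=33.65.
(200−151)/(33.65−23.31) × (28.23−23.31) + 151 = 49/10.34 × 4.92 + 151 ≈ 174.32 → 174.
Sub-indices: NO₂→268, SO₂→90, O₃→159, PM2.5→195, CO→174. Ranked high→low: 268, 195, 174, 159, 90. Second-highest sub-index = 195.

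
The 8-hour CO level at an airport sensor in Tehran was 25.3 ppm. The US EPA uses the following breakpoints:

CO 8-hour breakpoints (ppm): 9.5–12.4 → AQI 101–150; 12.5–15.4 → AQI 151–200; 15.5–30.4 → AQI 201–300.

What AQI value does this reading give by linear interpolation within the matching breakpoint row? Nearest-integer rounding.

CO 25.3: bracket 15.5–30.4 → index 201–300; slope 99/14.9, offset 9.8.
AQI = 201 + 99/14.9·9.8 ≈ 266.11 ⇒ 266.

266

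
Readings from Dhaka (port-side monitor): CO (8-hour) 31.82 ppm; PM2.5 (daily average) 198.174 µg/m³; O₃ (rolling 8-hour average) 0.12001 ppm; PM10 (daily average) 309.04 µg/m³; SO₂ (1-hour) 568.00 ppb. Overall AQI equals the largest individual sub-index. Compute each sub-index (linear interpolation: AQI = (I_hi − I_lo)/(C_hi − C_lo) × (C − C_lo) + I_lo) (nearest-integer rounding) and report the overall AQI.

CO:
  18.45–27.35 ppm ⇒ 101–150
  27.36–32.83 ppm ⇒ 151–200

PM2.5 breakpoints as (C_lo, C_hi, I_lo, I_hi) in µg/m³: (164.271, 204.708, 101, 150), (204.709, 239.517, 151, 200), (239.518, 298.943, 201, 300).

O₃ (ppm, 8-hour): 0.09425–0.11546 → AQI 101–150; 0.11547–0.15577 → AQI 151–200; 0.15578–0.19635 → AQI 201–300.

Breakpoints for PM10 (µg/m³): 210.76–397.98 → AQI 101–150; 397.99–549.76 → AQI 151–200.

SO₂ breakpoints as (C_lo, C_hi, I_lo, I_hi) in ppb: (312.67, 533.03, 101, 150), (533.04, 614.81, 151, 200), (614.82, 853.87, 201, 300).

CO: 31.82 ∈ [27.36, 32.83] ↔ index [151, 200].
151 + (31.82−27.36)·(200−151)/(32.83−27.36) = 151 + 4.46·49/5.47 ≈ 190.95, so AQI = 191.
PM2.5 198.174: bracket 164.271–204.708 → index 101–150; slope 49/40.437, offset 33.903.
AQI = 101 + 49/40.437·33.903 ≈ 142.08 ⇒ 142.
O₃: 0.12001 lies in 0.11547–0.15577, so I_lo=151, I_hi=200, C_lo=0.11547, C_hi=0.15577.
(200−151)/(0.15577−0.11547) × (0.12001−0.11547) + 151 = 49/0.04030 × 0.00454 + 151 ≈ 156.52 → 157.
PM10 309.04: bracket 210.76–397.98 → index 101–150; slope 49/187.22, offset 98.28.
AQI = 101 + 49/187.22·98.28 ≈ 126.72 ⇒ 127.
SO₂: 568.00 lies in 533.04–614.81, so I_lo=151, I_hi=200, C_lo=533.04, C_hi=614.81.
(200−151)/(614.81−533.04) × (568.00−533.04) + 151 = 49/81.77 × 34.96 + 151 ≈ 171.95 → 172.
Sub-indices: CO→191, PM2.5→142, O₃→157, PM10→127, SO₂→172. Overall AQI = max = 191; dominant pollutant is CO.

191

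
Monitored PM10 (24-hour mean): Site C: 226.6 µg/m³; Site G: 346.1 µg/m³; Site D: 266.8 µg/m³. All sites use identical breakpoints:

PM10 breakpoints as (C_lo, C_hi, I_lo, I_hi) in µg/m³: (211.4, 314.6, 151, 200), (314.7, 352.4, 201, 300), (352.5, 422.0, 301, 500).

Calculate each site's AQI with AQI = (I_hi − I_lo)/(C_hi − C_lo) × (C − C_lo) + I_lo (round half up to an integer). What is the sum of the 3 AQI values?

618

Site C: 226.6 lies in 211.4–314.6, so I_lo=151, I_hi=200, C_lo=211.4, C_hi=314.6.
(200−151)/(314.6−211.4) × (226.6−211.4) + 151 = 49/103.2 × 15.2 + 151 ≈ 158.22 → 158.
Site G: 346.1 lies in 314.7–352.4, so I_lo=201, I_hi=300, C_lo=314.7, C_hi=352.4.
(300−201)/(352.4−314.7) × (346.1−314.7) + 201 = 99/37.7 × 31.4 + 201 ≈ 283.46 → 283.
Site D: 266.8 lies in 211.4–314.6, so I_lo=151, I_hi=200, C_lo=211.4, C_hi=314.6.
(200−151)/(314.6−211.4) × (266.8−211.4) + 151 = 49/103.2 × 55.4 + 151 ≈ 177.30 → 177.
AQIs: Site C=158, Site G=283, Site D=177. Sum = 158 + 283 + 177 = 618.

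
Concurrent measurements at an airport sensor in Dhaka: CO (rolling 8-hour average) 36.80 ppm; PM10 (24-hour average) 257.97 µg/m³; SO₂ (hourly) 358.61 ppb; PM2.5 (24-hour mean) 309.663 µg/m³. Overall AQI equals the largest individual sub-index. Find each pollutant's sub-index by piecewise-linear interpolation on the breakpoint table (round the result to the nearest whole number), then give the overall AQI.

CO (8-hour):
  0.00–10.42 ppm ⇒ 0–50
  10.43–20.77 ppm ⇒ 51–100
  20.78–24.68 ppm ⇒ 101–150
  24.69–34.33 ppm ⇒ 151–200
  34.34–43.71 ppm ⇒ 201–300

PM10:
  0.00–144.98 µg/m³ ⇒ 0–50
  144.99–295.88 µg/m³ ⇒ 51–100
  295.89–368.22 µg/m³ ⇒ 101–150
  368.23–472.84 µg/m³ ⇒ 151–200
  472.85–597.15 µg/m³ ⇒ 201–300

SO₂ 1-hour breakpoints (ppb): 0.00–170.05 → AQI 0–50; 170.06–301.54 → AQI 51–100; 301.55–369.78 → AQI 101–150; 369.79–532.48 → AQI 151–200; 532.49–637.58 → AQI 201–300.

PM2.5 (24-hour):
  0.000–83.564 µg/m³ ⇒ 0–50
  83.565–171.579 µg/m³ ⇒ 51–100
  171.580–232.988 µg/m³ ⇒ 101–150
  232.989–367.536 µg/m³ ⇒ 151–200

227

CO: 36.80 ∈ [34.34, 43.71] ↔ index [201, 300].
201 + (36.80−34.34)·(300−201)/(43.71−34.34) = 201 + 2.46·99/9.37 ≈ 226.99, so AQI = 227.
PM10: 257.97 lies in 144.99–295.88, so I_lo=51, I_hi=100, C_lo=144.99, C_hi=295.88.
(100−51)/(295.88−144.99) × (257.97−144.99) + 51 = 49/150.89 × 112.98 + 51 ≈ 87.69 → 88.
SO₂ 358.61: bracket 301.55–369.78 → index 101–150; slope 49/68.23, offset 57.06.
AQI = 101 + 49/68.23·57.06 ≈ 141.98 ⇒ 142.
PM2.5: 309.663 lies in 232.989–367.536, so I_lo=151, I_hi=200, C_lo=232.989, C_hi=367.536.
(200−151)/(367.536−232.989) × (309.663−232.989) + 151 = 49/134.547 × 76.674 + 151 ≈ 178.92 → 179.
Sub-indices: CO→227, PM10→88, SO₂→142, PM2.5→179. Overall AQI = max = 227; dominant pollutant is CO.
AQI 227: Very Unhealthy.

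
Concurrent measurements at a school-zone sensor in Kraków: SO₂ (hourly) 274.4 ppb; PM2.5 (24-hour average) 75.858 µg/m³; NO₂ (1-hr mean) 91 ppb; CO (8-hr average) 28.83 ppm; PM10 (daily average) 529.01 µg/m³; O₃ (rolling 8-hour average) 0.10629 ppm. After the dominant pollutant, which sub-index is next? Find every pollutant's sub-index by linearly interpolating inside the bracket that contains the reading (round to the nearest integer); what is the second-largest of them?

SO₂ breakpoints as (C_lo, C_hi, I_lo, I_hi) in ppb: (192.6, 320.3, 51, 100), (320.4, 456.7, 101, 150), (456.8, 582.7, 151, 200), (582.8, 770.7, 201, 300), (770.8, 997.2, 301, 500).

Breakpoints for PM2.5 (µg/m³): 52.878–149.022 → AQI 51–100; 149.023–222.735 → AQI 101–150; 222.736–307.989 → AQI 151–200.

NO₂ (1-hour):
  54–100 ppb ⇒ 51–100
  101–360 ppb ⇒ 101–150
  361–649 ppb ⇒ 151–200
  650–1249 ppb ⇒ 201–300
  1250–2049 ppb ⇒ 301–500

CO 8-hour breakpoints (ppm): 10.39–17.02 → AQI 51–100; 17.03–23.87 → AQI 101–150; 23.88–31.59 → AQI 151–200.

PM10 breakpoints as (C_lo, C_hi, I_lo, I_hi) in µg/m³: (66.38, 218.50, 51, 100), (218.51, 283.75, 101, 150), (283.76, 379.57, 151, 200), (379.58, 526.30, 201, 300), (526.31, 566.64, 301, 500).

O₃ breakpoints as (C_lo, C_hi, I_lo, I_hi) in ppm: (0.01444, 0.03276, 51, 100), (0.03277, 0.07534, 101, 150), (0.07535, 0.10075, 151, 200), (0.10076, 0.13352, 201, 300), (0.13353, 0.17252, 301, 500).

218

SO₂: 274.4 lies in 192.6–320.3, so I_lo=51, I_hi=100, C_lo=192.6, C_hi=320.3.
(100−51)/(320.3−192.6) × (274.4−192.6) + 51 = 49/127.7 × 81.8 + 51 ≈ 82.39 → 82.
PM2.5: 75.858 lies in 52.878–149.022, so I_lo=51, I_hi=100, C_lo=52.878, C_hi=149.022.
(100−51)/(149.022−52.878) × (75.858−52.878) + 51 = 49/96.144 × 22.980 + 51 ≈ 62.71 → 63.
NO₂ 91: bracket 54–100 → index 51–100; slope 49/46, offset 37.
AQI = 51 + 49/46·37 ≈ 90.41 ⇒ 90.
CO: 28.83 lies in 23.88–31.59, so I_lo=151, I_hi=200, C_lo=23.88, C_hi=31.59.
(200−151)/(31.59−23.88) × (28.83−23.88) + 151 = 49/7.71 × 4.95 + 151 ≈ 182.46 → 182.
PM10 529.01: bracket 526.31–566.64 → index 301–500; slope 199/40.33, offset 2.70.
AQI = 301 + 199/40.33·2.70 ≈ 314.32 ⇒ 314.
O₃: row 0.10076–0.13352 (AQI 201–300). (300−201)·(0.10629−0.10076)/(0.13352−0.10076) + 201 = 99·0.00553/0.03276 + 201 ≈ 217.71 → 218.
Sub-indices: SO₂→82, PM2.5→63, NO₂→90, CO→182, PM10→314, O₃→218. Ranked high→low: 314, 218, 182, 90, 82, 63. Second-highest sub-index = 218.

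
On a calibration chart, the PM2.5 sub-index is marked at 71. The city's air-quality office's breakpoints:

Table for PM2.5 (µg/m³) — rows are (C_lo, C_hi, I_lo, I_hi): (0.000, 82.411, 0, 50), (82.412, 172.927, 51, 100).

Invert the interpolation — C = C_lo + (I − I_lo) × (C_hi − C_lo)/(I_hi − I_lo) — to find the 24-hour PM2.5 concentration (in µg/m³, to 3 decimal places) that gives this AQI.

119.357

AQI 71 lies in the 51–100 band, which corresponds to 82.412–172.927 µg/m³.
C = 82.412 + (71−51)×(172.927−82.412)/(100−51) = 82.412 + 20×90.515/49 ≈ 119.35690 µg/m³ → 119.357 µg/m³ to 3 dp.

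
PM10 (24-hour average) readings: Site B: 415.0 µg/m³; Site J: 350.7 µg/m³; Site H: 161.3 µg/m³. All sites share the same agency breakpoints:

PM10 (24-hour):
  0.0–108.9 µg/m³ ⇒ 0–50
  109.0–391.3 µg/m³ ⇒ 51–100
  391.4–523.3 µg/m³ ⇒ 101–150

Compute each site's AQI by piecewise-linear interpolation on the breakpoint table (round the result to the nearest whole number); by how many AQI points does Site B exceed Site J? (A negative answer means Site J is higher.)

17

Site B: 415.0 lies in 391.4–523.3, so I_lo=101, I_hi=150, C_lo=391.4, C_hi=523.3.
(150−101)/(523.3−391.4) × (415.0−391.4) + 101 = 49/131.9 × 23.6 + 101 ≈ 109.77 → 110.
Site J 350.7: bracket 109.0–391.3 → index 51–100; slope 49/282.3, offset 241.7.
AQI = 51 + 49/282.3·241.7 ≈ 92.95 ⇒ 93.
Site H: 161.3 ∈ [109.0, 391.3] ↔ index [51, 100].
51 + (161.3−109.0)·(100−51)/(391.3−109.0) = 51 + 52.3·49/282.3 ≈ 60.08, so AQI = 60.
AQIs: Site B=110, Site J=93, Site H=60. Site B (110) − Site J (93) = 17.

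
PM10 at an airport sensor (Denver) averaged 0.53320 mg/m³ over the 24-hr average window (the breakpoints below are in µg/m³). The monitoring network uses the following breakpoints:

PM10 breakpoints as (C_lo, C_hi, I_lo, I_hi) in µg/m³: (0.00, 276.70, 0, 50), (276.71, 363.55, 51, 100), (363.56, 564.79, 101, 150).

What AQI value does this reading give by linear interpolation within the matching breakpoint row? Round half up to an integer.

Convert: 0.53320 mg/m³ = 533.20 µg/m³.
PM10: 533.20 ∈ [363.56, 564.79] ↔ index [101, 150].
101 + (533.20−363.56)·(150−101)/(564.79−363.56) = 101 + 169.64·49/201.23 ≈ 142.31, so AQI = 142.

142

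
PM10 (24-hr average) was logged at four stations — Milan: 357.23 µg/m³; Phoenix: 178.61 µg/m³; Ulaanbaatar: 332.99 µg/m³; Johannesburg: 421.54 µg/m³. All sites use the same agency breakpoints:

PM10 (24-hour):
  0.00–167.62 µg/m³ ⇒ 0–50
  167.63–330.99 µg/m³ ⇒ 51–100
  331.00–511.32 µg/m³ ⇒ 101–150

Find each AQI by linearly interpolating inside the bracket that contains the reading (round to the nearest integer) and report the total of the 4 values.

Milan: row 331.00–511.32 (AQI 101–150). (150−101)·(357.23−331.00)/(511.32−331.00) + 101 = 49·26.23/180.32 + 101 ≈ 108.13 → 108.
Phoenix: 178.61 ∈ [167.63, 330.99] ↔ index [51, 100].
51 + (178.61−167.63)·(100−51)/(330.99−167.63) = 51 + 10.98·49/163.36 ≈ 54.29, so AQI = 54.
Ulaanbaatar: row 331.00–511.32 (AQI 101–150). (150−101)·(332.99−331.00)/(511.32−331.00) + 101 = 49·1.99/180.32 + 101 ≈ 101.54 → 102.
Johannesburg: 421.54 lies in 331.00–511.32, so I_lo=101, I_hi=150, C_lo=331.00, C_hi=511.32.
(150−101)/(511.32−331.00) × (421.54−331.00) + 101 = 49/180.32 × 90.54 + 101 ≈ 125.60 → 126.
AQIs: Milan=108, Phoenix=54, Ulaanbaatar=102, Johannesburg=126. Sum = 108 + 54 + 102 + 126 = 390.

390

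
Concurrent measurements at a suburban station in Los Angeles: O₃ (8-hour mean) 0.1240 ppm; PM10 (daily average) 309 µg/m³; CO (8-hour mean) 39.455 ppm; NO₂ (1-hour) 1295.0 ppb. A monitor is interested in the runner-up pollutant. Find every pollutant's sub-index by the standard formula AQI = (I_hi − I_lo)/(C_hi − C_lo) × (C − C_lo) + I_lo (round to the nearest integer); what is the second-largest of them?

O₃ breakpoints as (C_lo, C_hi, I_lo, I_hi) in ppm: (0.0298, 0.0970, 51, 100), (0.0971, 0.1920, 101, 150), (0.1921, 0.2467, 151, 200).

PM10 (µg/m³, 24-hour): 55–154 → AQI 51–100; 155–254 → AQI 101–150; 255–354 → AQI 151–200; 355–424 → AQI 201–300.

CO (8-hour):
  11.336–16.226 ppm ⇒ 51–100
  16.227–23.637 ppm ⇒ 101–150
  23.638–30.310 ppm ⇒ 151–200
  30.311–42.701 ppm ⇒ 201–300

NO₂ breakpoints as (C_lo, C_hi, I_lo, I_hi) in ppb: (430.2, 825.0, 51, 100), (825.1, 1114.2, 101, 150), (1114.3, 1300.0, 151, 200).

O₃: 0.1240 lies in 0.0971–0.1920, so I_lo=101, I_hi=150, C_lo=0.0971, C_hi=0.1920.
(150−101)/(0.1920−0.0971) × (0.1240−0.0971) + 101 = 49/0.0949 × 0.0269 + 101 ≈ 114.89 → 115.
PM10: row 255–354 (AQI 151–200). (200−151)·(309−255)/(354−255) + 151 = 49·54/99 + 151 ≈ 177.73 → 178.
CO 39.455: bracket 30.311–42.701 → index 201–300; slope 99/12.390, offset 9.144.
AQI = 201 + 99/12.390·9.144 ≈ 274.06 ⇒ 274.
NO₂: row 1114.3–1300.0 (AQI 151–200). (200−151)·(1295.0−1114.3)/(1300.0−1114.3) + 151 = 49·180.7/185.7 + 151 ≈ 198.68 → 199.
Sub-indices: O₃→115, PM10→178, CO→274, NO₂→199. Ranked high→low: 274, 199, 178, 115. Second-highest sub-index = 199.

199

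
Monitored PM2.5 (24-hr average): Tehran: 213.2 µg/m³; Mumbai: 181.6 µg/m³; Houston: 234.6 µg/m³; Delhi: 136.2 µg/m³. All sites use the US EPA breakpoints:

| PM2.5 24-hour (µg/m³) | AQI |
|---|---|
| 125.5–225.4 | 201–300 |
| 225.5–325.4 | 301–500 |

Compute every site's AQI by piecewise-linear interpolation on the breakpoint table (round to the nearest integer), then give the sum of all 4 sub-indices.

1076

Tehran: row 125.5–225.4 (AQI 201–300). (300−201)·(213.2−125.5)/(225.4−125.5) + 201 = 99·87.7/99.9 + 201 ≈ 287.91 → 288.
Mumbai: 181.6 ∈ [125.5, 225.4] ↔ index [201, 300].
201 + (181.6−125.5)·(300−201)/(225.4−125.5) = 201 + 56.1·99/99.9 ≈ 256.59, so AQI = 257.
Houston: 234.6 lies in 225.5–325.4, so I_lo=301, I_hi=500, C_lo=225.5, C_hi=325.4.
(500−301)/(325.4−225.5) × (234.6−225.5) + 301 = 199/99.9 × 9.1 + 301 ≈ 319.13 → 319.
Delhi: 136.2 lies in 125.5–225.4, so I_lo=201, I_hi=300, C_lo=125.5, C_hi=225.4.
(300−201)/(225.4−125.5) × (136.2−125.5) + 201 = 99/99.9 × 10.7 + 201 ≈ 211.60 → 212.
AQIs: Tehran=288, Mumbai=257, Houston=319, Delhi=212. Sum = 288 + 257 + 319 + 212 = 1076.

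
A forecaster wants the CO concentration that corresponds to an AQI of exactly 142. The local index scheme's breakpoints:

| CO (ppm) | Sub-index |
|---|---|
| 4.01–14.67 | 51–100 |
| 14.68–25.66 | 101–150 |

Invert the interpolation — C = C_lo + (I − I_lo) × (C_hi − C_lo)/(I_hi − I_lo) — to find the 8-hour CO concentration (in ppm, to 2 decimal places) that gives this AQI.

23.87

AQI 142 lies in the 101–150 band, which corresponds to 14.68–25.66 ppm.
C = 14.68 + (142−101)×(25.66−14.68)/(150−101) = 14.68 + 41×10.98/49 ≈ 23.8673 ppm → 23.87 ppm to 2 dp.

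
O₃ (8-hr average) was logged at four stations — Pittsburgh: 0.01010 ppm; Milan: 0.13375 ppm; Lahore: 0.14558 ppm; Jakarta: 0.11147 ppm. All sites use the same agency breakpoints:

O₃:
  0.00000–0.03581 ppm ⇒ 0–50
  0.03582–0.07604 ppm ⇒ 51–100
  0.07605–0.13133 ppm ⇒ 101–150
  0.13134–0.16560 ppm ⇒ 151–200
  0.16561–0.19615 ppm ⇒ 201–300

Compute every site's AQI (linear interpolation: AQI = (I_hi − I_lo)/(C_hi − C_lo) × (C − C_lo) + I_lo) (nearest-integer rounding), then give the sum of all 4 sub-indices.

471

Pittsburgh 0.01010: bracket 0.00000–0.03581 → index 0–50; slope 50/0.03581, offset 0.01010.
AQI = 0 + 50/0.03581·0.01010 ≈ 14.10 ⇒ 14.
Milan: row 0.13134–0.16560 (AQI 151–200). (200−151)·(0.13375−0.13134)/(0.16560−0.13134) + 151 = 49·0.00241/0.03426 + 151 ≈ 154.45 → 154.
Lahore 0.14558: bracket 0.13134–0.16560 → index 151–200; slope 49/0.03426, offset 0.01424.
AQI = 151 + 49/0.03426·0.01424 ≈ 171.37 ⇒ 171.
Jakarta: row 0.07605–0.13133 (AQI 101–150). (150−101)·(0.11147−0.07605)/(0.13133−0.07605) + 101 = 49·0.03542/0.05528 + 101 ≈ 132.40 → 132.
AQIs: Pittsburgh=14, Milan=154, Lahore=171, Jakarta=132. Sum = 14 + 154 + 171 + 132 = 471.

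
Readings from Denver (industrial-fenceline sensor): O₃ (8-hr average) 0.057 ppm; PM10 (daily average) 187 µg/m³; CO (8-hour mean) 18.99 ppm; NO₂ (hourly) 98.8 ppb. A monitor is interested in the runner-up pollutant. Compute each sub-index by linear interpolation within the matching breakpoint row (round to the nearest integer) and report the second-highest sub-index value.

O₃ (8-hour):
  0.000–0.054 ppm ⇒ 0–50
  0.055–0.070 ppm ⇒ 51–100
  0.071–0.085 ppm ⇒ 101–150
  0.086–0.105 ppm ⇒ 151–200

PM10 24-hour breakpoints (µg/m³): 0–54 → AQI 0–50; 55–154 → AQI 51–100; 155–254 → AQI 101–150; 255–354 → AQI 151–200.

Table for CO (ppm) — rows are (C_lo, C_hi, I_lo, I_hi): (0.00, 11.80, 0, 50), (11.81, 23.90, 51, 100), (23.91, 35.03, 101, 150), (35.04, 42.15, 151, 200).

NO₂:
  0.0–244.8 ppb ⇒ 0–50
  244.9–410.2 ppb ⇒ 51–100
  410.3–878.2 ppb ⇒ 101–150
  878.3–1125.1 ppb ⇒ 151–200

80

O₃: 0.057 ∈ [0.055, 0.070] ↔ index [51, 100].
51 + (0.057−0.055)·(100−51)/(0.070−0.055) = 51 + 0.002·49/0.015 ≈ 57.53, so AQI = 58.
PM10 187: bracket 155–254 → index 101–150; slope 49/99, offset 32.
AQI = 101 + 49/99·32 ≈ 116.84 ⇒ 117.
CO: 18.99 lies in 11.81–23.90, so I_lo=51, I_hi=100, C_lo=11.81, C_hi=23.90.
(100−51)/(23.90−11.81) × (18.99−11.81) + 51 = 49/12.09 × 7.18 + 51 ≈ 80.10 → 80.
NO₂: 98.8 ∈ [0.0, 244.8] ↔ index [0, 50].
0 + (98.8−0.0)·(50−0)/(244.8−0.0) = 0 + 98.8·50/244.8 ≈ 20.18, so AQI = 20.
Sub-indices: O₃→58, PM10→117, CO→80, NO₂→20. Ranked high→low: 117, 80, 58, 20. Second-highest sub-index = 80.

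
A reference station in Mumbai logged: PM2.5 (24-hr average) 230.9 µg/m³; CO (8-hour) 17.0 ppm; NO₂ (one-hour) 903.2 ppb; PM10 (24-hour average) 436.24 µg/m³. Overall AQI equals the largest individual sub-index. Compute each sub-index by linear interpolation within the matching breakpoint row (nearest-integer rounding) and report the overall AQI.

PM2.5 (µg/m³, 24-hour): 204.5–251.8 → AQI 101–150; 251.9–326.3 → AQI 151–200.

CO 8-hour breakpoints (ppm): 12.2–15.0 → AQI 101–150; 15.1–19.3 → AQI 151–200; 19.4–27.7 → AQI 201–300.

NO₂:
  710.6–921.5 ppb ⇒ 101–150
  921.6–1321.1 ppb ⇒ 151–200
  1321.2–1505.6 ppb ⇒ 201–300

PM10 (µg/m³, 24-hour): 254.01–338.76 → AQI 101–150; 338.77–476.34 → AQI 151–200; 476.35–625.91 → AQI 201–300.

PM2.5 230.9: bracket 204.5–251.8 → index 101–150; slope 49/47.3, offset 26.4.
AQI = 101 + 49/47.3·26.4 ≈ 128.35 ⇒ 128.
CO: 17.0 ∈ [15.1, 19.3] ↔ index [151, 200].
151 + (17.0−15.1)·(200−151)/(19.3−15.1) = 151 + 1.9·49/4.2 ≈ 173.17, so AQI = 173.
NO₂: row 710.6–921.5 (AQI 101–150). (150−101)·(903.2−710.6)/(921.5−710.6) + 101 = 49·192.6/210.9 + 101 ≈ 145.75 → 146.
PM10: 436.24 ∈ [338.77, 476.34] ↔ index [151, 200].
151 + (436.24−338.77)·(200−151)/(476.34−338.77) = 151 + 97.47·49/137.57 ≈ 185.72, so AQI = 186.
Sub-indices: PM2.5→128, CO→173, NO₂→146, PM10→186. Overall AQI = max = 186; dominant pollutant is PM10.

186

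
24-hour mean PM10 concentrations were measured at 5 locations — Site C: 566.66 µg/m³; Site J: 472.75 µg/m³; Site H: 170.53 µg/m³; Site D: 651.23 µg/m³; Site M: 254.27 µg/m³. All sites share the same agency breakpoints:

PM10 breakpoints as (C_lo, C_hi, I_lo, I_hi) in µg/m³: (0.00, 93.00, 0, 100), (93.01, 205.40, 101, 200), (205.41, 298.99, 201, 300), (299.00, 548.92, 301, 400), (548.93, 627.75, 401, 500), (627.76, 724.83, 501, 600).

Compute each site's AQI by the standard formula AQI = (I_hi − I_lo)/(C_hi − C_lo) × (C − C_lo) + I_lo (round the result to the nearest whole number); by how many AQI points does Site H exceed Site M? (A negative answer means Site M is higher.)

-84

Site C: row 548.93–627.75 (AQI 401–500). (500−401)·(566.66−548.93)/(627.75−548.93) + 401 = 99·17.73/78.82 + 401 ≈ 423.27 → 423.
Site J: 472.75 ∈ [299.00, 548.92] ↔ index [301, 400].
301 + (472.75−299.00)·(400−301)/(548.92−299.00) = 301 + 173.75·99/249.92 ≈ 369.83, so AQI = 370.
Site H: row 93.01–205.40 (AQI 101–200). (200−101)·(170.53−93.01)/(205.40−93.01) + 101 = 99·77.52/112.39 + 101 ≈ 169.28 → 169.
Site D: row 627.76–724.83 (AQI 501–600). (600−501)·(651.23−627.76)/(724.83−627.76) + 501 = 99·23.47/97.07 + 501 ≈ 524.94 → 525.
Site M 254.27: bracket 205.41–298.99 → index 201–300; slope 99/93.58, offset 48.86.
AQI = 201 + 99/93.58·48.86 ≈ 252.69 ⇒ 253.
AQIs: Site C=423, Site J=370, Site H=169, Site D=525, Site M=253. Site H (169) − Site M (253) = -84.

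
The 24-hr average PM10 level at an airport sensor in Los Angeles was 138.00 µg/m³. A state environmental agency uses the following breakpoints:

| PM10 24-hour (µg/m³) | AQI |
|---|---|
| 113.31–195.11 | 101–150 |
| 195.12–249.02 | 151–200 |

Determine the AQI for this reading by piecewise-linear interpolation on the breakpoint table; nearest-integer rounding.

116

PM10: 138.00 ∈ [113.31, 195.11] ↔ index [101, 150].
101 + (138.00−113.31)·(150−101)/(195.11−113.31) = 101 + 24.69·49/81.80 ≈ 115.79, so AQI = 116.
AQI 116 falls in the Unhealthy for Sensitive Groups category.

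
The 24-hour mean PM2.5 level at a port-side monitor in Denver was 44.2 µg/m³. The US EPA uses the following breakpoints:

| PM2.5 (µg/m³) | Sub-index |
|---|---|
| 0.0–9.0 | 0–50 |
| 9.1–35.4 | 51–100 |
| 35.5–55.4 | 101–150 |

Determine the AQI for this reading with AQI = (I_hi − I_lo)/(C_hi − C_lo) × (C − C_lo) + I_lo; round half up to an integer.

PM2.5: 44.2 lies in 35.5–55.4, so I_lo=101, I_hi=150, C_lo=35.5, C_hi=55.4.
(150−101)/(55.4−35.5) × (44.2−35.5) + 101 = 49/19.9 × 8.7 + 101 ≈ 122.42 → 122.

122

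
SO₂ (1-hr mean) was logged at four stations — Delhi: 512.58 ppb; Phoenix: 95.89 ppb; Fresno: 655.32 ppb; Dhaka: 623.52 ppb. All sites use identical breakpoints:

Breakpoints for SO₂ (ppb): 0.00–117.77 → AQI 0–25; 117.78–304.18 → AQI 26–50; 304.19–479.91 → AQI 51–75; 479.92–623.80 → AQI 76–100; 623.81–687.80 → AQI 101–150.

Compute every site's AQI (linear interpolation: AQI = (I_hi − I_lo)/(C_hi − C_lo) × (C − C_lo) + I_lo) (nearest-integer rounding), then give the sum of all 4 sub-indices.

326

Delhi: 512.58 ∈ [479.92, 623.80] ↔ index [76, 100].
76 + (512.58−479.92)·(100−76)/(623.80−479.92) = 76 + 32.66·24/143.88 ≈ 81.45, so AQI = 81.
Phoenix 95.89: bracket 0.00–117.77 → index 0–25; slope 25/117.77, offset 95.89.
AQI = 0 + 25/117.77·95.89 ≈ 20.36 ⇒ 20.
Fresno: 655.32 lies in 623.81–687.80, so I_lo=101, I_hi=150, C_lo=623.81, C_hi=687.80.
(150−101)/(687.80−623.81) × (655.32−623.81) + 101 = 49/63.99 × 31.51 + 101 ≈ 125.13 → 125.
Dhaka: 623.52 lies in 479.92–623.80, so I_lo=76, I_hi=100, C_lo=479.92, C_hi=623.80.
(100−76)/(623.80−479.92) × (623.52−479.92) + 76 = 24/143.88 × 143.60 + 76 ≈ 99.95 → 100.
AQIs: Delhi=81, Phoenix=20, Fresno=125, Dhaka=100. Sum = 81 + 20 + 125 + 100 = 326.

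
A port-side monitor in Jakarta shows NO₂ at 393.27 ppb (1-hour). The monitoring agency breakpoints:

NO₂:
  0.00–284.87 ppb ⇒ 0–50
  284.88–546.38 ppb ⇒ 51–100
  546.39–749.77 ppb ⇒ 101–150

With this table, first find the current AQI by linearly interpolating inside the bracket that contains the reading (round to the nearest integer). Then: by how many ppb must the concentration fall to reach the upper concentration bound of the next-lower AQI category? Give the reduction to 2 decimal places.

NO₂ 393.27: bracket 284.88–546.38 → index 51–100; slope 49/261.50, offset 108.39.
AQI = 51 + 49/261.50·108.39 ≈ 71.31 ⇒ 71.
Current AQI 71 is in the Moderate range (51–100). The next-lower category tops out at AQI 50, whose upper concentration bound is 284.87 ppb.
Reduction needed = 393.27 − 284.87 = 108.40 ppb.

108.40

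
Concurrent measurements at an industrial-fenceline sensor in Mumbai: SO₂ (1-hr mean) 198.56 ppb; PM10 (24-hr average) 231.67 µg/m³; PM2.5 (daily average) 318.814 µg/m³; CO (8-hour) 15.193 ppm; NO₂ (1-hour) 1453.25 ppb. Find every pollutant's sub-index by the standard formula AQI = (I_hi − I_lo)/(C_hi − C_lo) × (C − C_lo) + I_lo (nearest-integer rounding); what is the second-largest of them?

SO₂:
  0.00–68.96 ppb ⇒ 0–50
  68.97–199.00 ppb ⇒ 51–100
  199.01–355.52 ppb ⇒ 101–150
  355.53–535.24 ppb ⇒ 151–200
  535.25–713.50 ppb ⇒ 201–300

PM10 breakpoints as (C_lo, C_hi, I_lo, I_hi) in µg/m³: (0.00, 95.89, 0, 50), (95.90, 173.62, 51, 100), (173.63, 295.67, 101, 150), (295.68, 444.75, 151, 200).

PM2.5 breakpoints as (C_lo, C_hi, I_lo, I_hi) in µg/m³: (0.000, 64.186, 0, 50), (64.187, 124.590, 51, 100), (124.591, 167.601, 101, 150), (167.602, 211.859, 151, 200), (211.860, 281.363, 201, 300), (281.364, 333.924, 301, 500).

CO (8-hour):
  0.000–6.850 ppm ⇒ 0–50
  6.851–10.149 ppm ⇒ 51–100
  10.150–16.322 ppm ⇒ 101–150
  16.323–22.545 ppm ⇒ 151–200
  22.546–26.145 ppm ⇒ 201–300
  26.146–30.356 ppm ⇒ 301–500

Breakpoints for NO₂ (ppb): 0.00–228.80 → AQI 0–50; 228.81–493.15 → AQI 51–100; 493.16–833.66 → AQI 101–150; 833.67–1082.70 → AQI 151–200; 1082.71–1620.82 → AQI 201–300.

SO₂: 198.56 lies in 68.97–199.00, so I_lo=51, I_hi=100, C_lo=68.97, C_hi=199.00.
(100−51)/(199.00−68.97) × (198.56−68.97) + 51 = 49/130.03 × 129.59 + 51 ≈ 99.83 → 100.
PM10 231.67: bracket 173.63–295.67 → index 101–150; slope 49/122.04, offset 58.04.
AQI = 101 + 49/122.04·58.04 ≈ 124.30 ⇒ 124.
PM2.5: 318.814 ∈ [281.364, 333.924] ↔ index [301, 500].
301 + (318.814−281.364)·(500−301)/(333.924−281.364) = 301 + 37.450·199/52.560 ≈ 442.79, so AQI = 443.
CO 15.193: bracket 10.150–16.322 → index 101–150; slope 49/6.172, offset 5.043.
AQI = 101 + 49/6.172·5.043 ≈ 141.04 ⇒ 141.
NO₂: 1453.25 ∈ [1082.71, 1620.82] ↔ index [201, 300].
201 + (1453.25−1082.71)·(300−201)/(1620.82−1082.71) = 201 + 370.54·99/538.11 ≈ 269.17, so AQI = 269.
Sub-indices: SO₂→100, PM10→124, PM2.5→443, CO→141, NO₂→269. Ranked high→low: 443, 269, 141, 124, 100. Second-highest sub-index = 269.

269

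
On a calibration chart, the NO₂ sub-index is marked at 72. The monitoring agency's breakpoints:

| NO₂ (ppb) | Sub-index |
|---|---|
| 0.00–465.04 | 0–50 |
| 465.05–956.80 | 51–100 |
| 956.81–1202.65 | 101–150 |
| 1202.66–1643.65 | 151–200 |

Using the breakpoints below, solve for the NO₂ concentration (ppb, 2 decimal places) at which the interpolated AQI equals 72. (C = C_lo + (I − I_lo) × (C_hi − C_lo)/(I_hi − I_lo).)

675.80

AQI 72 lies in the 51–100 band, which corresponds to 465.05–956.80 ppb.
C = 465.05 + (72−51)×(956.80−465.05)/(100−51) = 465.05 + 21×491.75/49 ≈ 675.8000 ppb → 675.80 ppb to 2 dp.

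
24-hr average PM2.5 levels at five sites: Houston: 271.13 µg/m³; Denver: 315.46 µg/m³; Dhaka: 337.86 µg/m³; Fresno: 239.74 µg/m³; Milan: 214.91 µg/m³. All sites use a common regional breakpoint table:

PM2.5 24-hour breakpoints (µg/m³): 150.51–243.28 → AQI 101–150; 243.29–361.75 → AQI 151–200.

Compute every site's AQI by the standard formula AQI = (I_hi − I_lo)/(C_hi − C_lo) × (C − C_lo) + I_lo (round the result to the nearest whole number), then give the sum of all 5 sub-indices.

817

Houston: 271.13 lies in 243.29–361.75, so I_lo=151, I_hi=200, C_lo=243.29, C_hi=361.75.
(200−151)/(361.75−243.29) × (271.13−243.29) + 151 = 49/118.46 × 27.84 + 151 ≈ 162.52 → 163.
Denver: 315.46 lies in 243.29–361.75, so I_lo=151, I_hi=200, C_lo=243.29, C_hi=361.75.
(200−151)/(361.75−243.29) × (315.46−243.29) + 151 = 49/118.46 × 72.17 + 151 ≈ 180.85 → 181.
Dhaka: 337.86 lies in 243.29–361.75, so I_lo=151, I_hi=200, C_lo=243.29, C_hi=361.75.
(200−151)/(361.75−243.29) × (337.86−243.29) + 151 = 49/118.46 × 94.57 + 151 ≈ 190.12 → 190.
Fresno: row 150.51–243.28 (AQI 101–150). (150−101)·(239.74−150.51)/(243.28−150.51) + 101 = 49·89.23/92.77 + 101 ≈ 148.13 → 148.
Milan: 214.91 ∈ [150.51, 243.28] ↔ index [101, 150].
101 + (214.91−150.51)·(150−101)/(243.28−150.51) = 101 + 64.40·49/92.77 ≈ 135.02, so AQI = 135.
AQIs: Houston=163, Denver=181, Dhaka=190, Fresno=148, Milan=135. Sum = 163 + 181 + 190 + 148 + 135 = 817.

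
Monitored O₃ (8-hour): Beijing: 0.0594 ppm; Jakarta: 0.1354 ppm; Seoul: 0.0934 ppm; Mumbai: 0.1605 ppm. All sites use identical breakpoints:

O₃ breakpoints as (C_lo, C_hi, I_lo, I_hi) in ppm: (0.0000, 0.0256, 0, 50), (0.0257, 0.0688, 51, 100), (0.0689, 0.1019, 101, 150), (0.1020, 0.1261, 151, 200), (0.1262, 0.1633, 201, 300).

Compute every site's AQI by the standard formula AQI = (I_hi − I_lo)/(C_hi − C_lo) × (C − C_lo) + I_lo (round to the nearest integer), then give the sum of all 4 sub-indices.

745

Beijing: row 0.0257–0.0688 (AQI 51–100). (100−51)·(0.0594−0.0257)/(0.0688−0.0257) + 51 = 49·0.0337/0.0431 + 51 ≈ 89.31 → 89.
Jakarta: 0.1354 ∈ [0.1262, 0.1633] ↔ index [201, 300].
201 + (0.1354−0.1262)·(300−201)/(0.1633−0.1262) = 201 + 0.0092·99/0.0371 ≈ 225.55, so AQI = 226.
Seoul: row 0.0689–0.1019 (AQI 101–150). (150−101)·(0.0934−0.0689)/(0.1019−0.0689) + 101 = 49·0.0245/0.0330 + 101 ≈ 137.38 → 137.
Mumbai 0.1605: bracket 0.1262–0.1633 → index 201–300; slope 99/0.0371, offset 0.0343.
AQI = 201 + 99/0.0371·0.0343 ≈ 292.53 ⇒ 293.
AQIs: Beijing=89, Jakarta=226, Seoul=137, Mumbai=293. Sum = 89 + 226 + 137 + 293 = 745.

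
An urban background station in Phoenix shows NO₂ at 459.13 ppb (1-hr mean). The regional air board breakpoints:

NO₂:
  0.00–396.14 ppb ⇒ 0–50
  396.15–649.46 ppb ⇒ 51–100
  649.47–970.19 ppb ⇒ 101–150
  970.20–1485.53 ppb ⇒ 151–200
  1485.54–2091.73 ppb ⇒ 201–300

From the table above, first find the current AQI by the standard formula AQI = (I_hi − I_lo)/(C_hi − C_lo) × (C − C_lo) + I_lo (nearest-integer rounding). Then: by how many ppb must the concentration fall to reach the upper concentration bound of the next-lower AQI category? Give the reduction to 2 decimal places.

NO₂: 459.13 lies in 396.15–649.46, so I_lo=51, I_hi=100, C_lo=396.15, C_hi=649.46.
(100−51)/(649.46−396.15) × (459.13−396.15) + 51 = 49/253.31 × 62.98 + 51 ≈ 63.18 → 63.
Current AQI 63 is in the Moderate range (51–100). The next-lower category tops out at AQI 50, whose upper concentration bound is 396.14 ppb.
Reduction needed = 459.13 − 396.14 = 62.99 ppb.

62.99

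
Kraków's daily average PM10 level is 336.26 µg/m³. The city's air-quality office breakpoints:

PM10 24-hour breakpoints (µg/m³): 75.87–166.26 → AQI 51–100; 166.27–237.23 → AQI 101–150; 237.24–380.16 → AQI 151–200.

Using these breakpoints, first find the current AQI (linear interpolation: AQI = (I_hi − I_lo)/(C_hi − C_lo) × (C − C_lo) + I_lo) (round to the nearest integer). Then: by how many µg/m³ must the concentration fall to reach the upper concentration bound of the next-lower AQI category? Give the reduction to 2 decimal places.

PM10: 336.26 ∈ [237.24, 380.16] ↔ index [151, 200].
151 + (336.26−237.24)·(200−151)/(380.16−237.24) = 151 + 99.02·49/142.92 ≈ 184.95, so AQI = 185.
Current AQI 185 is in the Unhealthy range (151–200). The next-lower category tops out at AQI 150, whose upper concentration bound is 237.23 µg/m³.
Reduction needed = 336.26 − 237.23 = 99.03 µg/m³.

99.03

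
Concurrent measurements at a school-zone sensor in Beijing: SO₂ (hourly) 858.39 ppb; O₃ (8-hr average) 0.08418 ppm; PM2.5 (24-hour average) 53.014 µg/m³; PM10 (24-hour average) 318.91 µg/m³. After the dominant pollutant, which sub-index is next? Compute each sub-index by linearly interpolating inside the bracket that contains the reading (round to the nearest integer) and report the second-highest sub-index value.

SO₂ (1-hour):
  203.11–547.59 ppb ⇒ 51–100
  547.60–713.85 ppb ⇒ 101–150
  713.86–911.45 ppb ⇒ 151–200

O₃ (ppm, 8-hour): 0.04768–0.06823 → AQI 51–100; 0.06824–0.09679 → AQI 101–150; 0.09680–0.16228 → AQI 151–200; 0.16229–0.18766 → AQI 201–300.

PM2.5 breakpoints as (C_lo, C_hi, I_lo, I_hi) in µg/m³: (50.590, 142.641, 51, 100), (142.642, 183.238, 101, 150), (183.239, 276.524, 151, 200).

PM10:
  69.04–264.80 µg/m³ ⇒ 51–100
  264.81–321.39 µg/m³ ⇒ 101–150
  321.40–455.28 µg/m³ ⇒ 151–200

SO₂: 858.39 ∈ [713.86, 911.45] ↔ index [151, 200].
151 + (858.39−713.86)·(200−151)/(911.45−713.86) = 151 + 144.53·49/197.59 ≈ 186.84, so AQI = 187.
O₃: row 0.06824–0.09679 (AQI 101–150). (150−101)·(0.08418−0.06824)/(0.09679−0.06824) + 101 = 49·0.01594/0.02855 + 101 ≈ 128.36 → 128.
PM2.5: 53.014 lies in 50.590–142.641, so I_lo=51, I_hi=100, C_lo=50.590, C_hi=142.641.
(100−51)/(142.641−50.590) × (53.014−50.590) + 51 = 49/92.051 × 2.424 + 51 ≈ 52.29 → 52.
PM10: 318.91 lies in 264.81–321.39, so I_lo=101, I_hi=150, C_lo=264.81, C_hi=321.39.
(150−101)/(321.39−264.81) × (318.91−264.81) + 101 = 49/56.58 × 54.10 + 101 ≈ 147.85 → 148.
Sub-indices: SO₂→187, O₃→128, PM2.5→52, PM10→148. Ranked high→low: 187, 148, 128, 52. Second-highest sub-index = 148.

148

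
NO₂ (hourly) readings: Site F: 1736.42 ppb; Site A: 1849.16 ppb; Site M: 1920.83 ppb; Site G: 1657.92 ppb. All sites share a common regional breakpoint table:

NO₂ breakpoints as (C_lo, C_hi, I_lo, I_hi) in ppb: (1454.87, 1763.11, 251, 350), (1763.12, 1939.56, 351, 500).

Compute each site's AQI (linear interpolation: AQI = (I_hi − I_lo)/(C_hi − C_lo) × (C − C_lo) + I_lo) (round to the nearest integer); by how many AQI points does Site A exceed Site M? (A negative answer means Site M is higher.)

Site F: 1736.42 lies in 1454.87–1763.11, so I_lo=251, I_hi=350, C_lo=1454.87, C_hi=1763.11.
(350−251)/(1763.11−1454.87) × (1736.42−1454.87) + 251 = 99/308.24 × 281.55 + 251 ≈ 341.43 → 341.
Site A 1849.16: bracket 1763.12–1939.56 → index 351–500; slope 149/176.44, offset 86.04.
AQI = 351 + 149/176.44·86.04 ≈ 423.66 ⇒ 424.
Site M: 1920.83 ∈ [1763.12, 1939.56] ↔ index [351, 500].
351 + (1920.83−1763.12)·(500−351)/(1939.56−1763.12) = 351 + 157.71·149/176.44 ≈ 484.18, so AQI = 484.
Site G 1657.92: bracket 1454.87–1763.11 → index 251–350; slope 99/308.24, offset 203.05.
AQI = 251 + 99/308.24·203.05 ≈ 316.22 ⇒ 316.
AQIs: Site F=341, Site A=424, Site M=484, Site G=316. Site A (424) − Site M (484) = -60.

-60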